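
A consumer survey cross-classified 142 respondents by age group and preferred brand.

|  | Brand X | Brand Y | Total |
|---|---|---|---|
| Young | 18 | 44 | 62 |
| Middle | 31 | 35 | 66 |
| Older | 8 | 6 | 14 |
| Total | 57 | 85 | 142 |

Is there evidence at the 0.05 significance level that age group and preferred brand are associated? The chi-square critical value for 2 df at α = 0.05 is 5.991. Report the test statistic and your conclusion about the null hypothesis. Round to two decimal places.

Grand total N = 142.
Expected counts (row total × column total / N):
  Young, Brand X: 62×57/142 = 24.887
  Young, Brand Y: 62×85/142 = 37.113
  Middle, Brand X: 66×57/142 = 26.493
  Middle, Brand Y: 66×85/142 = 39.507
  Older, Brand X: 14×57/142 = 5.620
  Older, Brand Y: 14×85/142 = 8.380
Contributions (O − E)²/E:
  (18 − 24.887)²/24.887 = 1.9058
  (44 − 37.113)²/37.113 = 1.2780
  (31 − 26.493)²/26.493 = 0.7667
  (35 − 39.507)²/39.507 = 0.5142
  (8 − 5.620)²/5.620 = 1.0079
  (6 − 8.380)²/8.380 = 0.6759
χ² = 1.9058 + 1.2780 + 0.7667 + 0.5142 + 1.0079 + 0.6759 = 6.15
df = (3−1)(2−1) = 2. Since 6.15 > 5.991, reject the null hypothesis of independence at α = 0.05.

6.15; reject H₀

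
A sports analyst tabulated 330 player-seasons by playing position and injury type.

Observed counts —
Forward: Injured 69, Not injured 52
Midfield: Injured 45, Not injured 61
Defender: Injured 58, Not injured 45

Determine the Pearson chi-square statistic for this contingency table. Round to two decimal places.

5.86

Row totals: 121, 106, 103. Column totals: 172, 158. Grand total N = 330.
Expected counts (row total × column total / N):
  Forward, Injured: 121×172/330 = 63.067
  Forward, Not injured: 121×158/330 = 57.933
  Midfield, Injured: 106×172/330 = 55.248
  Midfield, Not injured: 106×158/330 = 50.752
  Defender, Injured: 103×172/330 = 53.685
  Defender, Not injured: 103×158/330 = 49.315
Contributions (O − E)²/E:
  (69 − 63.067)²/63.067 = 0.5581
  (52 − 57.933)²/57.933 = 0.6076
  (45 − 55.248)²/55.248 = 1.9009
  (61 − 50.752)²/50.752 = 2.0693
  (58 − 53.685)²/53.685 = 0.3468
  (45 − 49.315)²/49.315 = 0.3776
χ² = 0.5581 + 0.6076 + 1.9009 + 2.0693 + 0.3468 + 0.3776 = 5.86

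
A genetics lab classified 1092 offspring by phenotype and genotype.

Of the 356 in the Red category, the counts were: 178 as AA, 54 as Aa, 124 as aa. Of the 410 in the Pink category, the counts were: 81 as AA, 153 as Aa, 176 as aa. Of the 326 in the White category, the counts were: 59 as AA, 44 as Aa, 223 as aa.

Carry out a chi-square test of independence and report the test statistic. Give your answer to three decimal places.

Row totals: 356, 410, 326. Column totals: 318, 251, 523. Grand total N = 1092.
Expected counts (row total × column total / N):
  Red, AA: 356×318/1092 = 103.67033
  Red, Aa: 356×251/1092 = 81.82784
  Red, aa: 356×523/1092 = 170.50183
  Pink, AA: 410×318/1092 = 119.39560
  Pink, Aa: 410×251/1092 = 94.23993
  Pink, aa: 410×523/1092 = 196.36447
  White, AA: 326×318/1092 = 94.93407
  White, Aa: 326×251/1092 = 74.93223
  White, aa: 326×523/1092 = 156.13370
Contributions (O − E)²/E:
  (178 − 103.67033)²/103.67033 = 53.2930
  (54 − 81.82784)²/81.82784 = 9.4636
  (124 − 170.50183)²/170.50183 = 12.6827
  (81 − 119.39560)²/119.39560 = 12.3474
  (153 − 94.23993)²/94.23993 = 36.6378
  (176 − 196.36447)²/196.36447 = 2.1119
  (59 − 94.93407)²/94.93407 = 13.6016
  (44 − 74.93223)²/74.93223 = 12.7689
  (223 − 156.13370)²/156.13370 = 28.6364
χ² = 53.2930 + 9.4636 + 12.6827 + 12.3474 + 36.6378 + 2.1119 + 13.6016 + 12.7689 + 28.6364 = 181.543

181.543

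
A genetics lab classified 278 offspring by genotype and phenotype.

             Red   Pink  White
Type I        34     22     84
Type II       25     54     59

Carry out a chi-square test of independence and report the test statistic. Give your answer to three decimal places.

19.204

Row totals: 140, 138. Column totals: 59, 76, 143. Grand total N = 278.
Expected counts (row total × column total / N):
  Type I, Red: 140×59/278 = 29.7122
  Type I, Pink: 140×76/278 = 38.2734
  Type I, White: 140×143/278 = 72.0144
  Type II, Red: 138×59/278 = 29.2878
  Type II, Pink: 138×76/278 = 37.7266
  Type II, White: 138×143/278 = 70.9856
Contributions (O − E)²/E:
  (34 − 29.7122)²/29.7122 = 0.6188
  (22 − 38.2734)²/38.2734 = 6.9193
  (84 − 72.0144)²/72.0144 = 1.9948
  (25 − 29.2878)²/29.2878 = 0.6277
  (54 − 37.7266)²/37.7266 = 7.0195
  (59 − 70.9856)²/70.9856 = 2.0237
χ² = 0.6188 + 6.9193 + 1.9948 + 0.6277 + 7.0195 + 2.0237 = 19.204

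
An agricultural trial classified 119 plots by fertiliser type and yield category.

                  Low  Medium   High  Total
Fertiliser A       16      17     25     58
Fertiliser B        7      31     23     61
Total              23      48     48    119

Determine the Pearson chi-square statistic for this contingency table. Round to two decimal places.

7.62

Grand total N = 119.
Expected counts (row total × column total / N):
  Fertiliser A, Low: 58×23/119 = 11.210
  Fertiliser A, Medium: 58×48/119 = 23.395
  Fertiliser A, High: 58×48/119 = 23.395
  Fertiliser B, Low: 61×23/119 = 11.790
  Fertiliser B, Medium: 61×48/119 = 24.605
  Fertiliser B, High: 61×48/119 = 24.605
Contributions (O − E)²/E:
  (16 − 11.210)²/11.210 = 2.0468
  (17 − 23.395)²/23.395 = 1.7481
  (25 − 23.395)²/23.395 = 0.1101
  (7 − 11.790)²/11.790 = 1.9461
  (31 − 24.605)²/24.605 = 1.6621
  (23 − 24.605)²/24.605 = 0.1047
χ² = 2.0468 + 1.7481 + 0.1101 + 1.9461 + 1.6621 + 0.1047 = 7.62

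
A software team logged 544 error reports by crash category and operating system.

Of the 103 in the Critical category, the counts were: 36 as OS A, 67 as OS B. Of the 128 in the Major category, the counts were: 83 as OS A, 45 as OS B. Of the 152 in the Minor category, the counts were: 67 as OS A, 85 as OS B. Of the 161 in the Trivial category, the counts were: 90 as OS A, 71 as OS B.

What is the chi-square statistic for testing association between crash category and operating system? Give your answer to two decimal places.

Row totals: 103, 128, 152, 161. Column totals: 276, 268. Grand total N = 544.
Expected counts (row total × column total / N):
  Critical, OS A: 103×276/544 = 52.257
  Critical, OS B: 103×268/544 = 50.743
  Major, OS A: 128×276/544 = 64.941
  Major, OS B: 128×268/544 = 63.059
  Minor, OS A: 152×276/544 = 77.118
  Minor, OS B: 152×268/544 = 74.882
  Trivial, OS A: 161×276/544 = 81.684
  Trivial, OS B: 161×268/544 = 79.316
Contributions (O − E)²/E:
  (36 − 52.257)²/52.257 = 5.0575
  (67 − 50.743)²/50.743 = 5.2084
  (83 − 64.941)²/64.941 = 5.0219
  (45 − 63.059)²/63.059 = 5.1718
  (67 − 77.118)²/77.118 = 1.3275
  (85 − 74.882)²/74.882 = 1.3671
  (90 − 81.684)²/81.684 = 0.8466
  (71 − 79.316)²/79.316 = 0.8719
χ² = 5.0575 + 5.2084 + 5.0219 + 5.1718 + 1.3275 + 1.3671 + 0.8466 + 0.8719 = 24.87

24.87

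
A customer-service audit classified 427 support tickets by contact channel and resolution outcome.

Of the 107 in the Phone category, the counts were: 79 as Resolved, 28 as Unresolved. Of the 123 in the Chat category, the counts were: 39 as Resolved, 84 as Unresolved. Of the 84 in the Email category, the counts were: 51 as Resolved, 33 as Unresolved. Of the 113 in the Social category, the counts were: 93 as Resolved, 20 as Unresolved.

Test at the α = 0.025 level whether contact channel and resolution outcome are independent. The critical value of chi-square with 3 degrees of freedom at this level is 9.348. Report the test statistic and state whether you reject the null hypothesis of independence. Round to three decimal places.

73.549; reject H₀

Row totals: 107, 123, 84, 113. Column totals: 262, 165. Grand total N = 427.
Expected counts (row total × column total / N):
  Phone, Resolved: 107×262/427 = 65.65340
  Phone, Unresolved: 107×165/427 = 41.34660
  Chat, Resolved: 123×262/427 = 75.47073
  Chat, Unresolved: 123×165/427 = 47.52927
  Email, Resolved: 84×262/427 = 51.54098
  Email, Unresolved: 84×165/427 = 32.45902
  Social, Resolved: 113×262/427 = 69.33489
  Social, Unresolved: 113×165/427 = 43.66511
Contributions (O − E)²/E:
  (79 − 65.65340)²/65.65340 = 2.7132
  (28 − 41.34660)²/41.34660 = 4.3083
  (39 − 75.47073)²/75.47073 = 17.6242
  (84 − 47.52927)²/47.52927 = 27.9852
  (51 − 51.54098)²/51.54098 = 0.0057
  (33 − 32.45902)²/32.45902 = 0.0090
  (93 − 69.33489)²/69.33489 = 8.0773
  (20 − 43.66511)²/43.66511 = 12.8257
χ² = 2.7132 + 4.3083 + 17.6242 + 27.9852 + 0.0057 + 0.0090 + 8.0773 + 12.8257 = 73.549
df = (4−1)(2−1) = 3. Since 73.549 > 9.348, reject the null hypothesis of independence at α = 0.025.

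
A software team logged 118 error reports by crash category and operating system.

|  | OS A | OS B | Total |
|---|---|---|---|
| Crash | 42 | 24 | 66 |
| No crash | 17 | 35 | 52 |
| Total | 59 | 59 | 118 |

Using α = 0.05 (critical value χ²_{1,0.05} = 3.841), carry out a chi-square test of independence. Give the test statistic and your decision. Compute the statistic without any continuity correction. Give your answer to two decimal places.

11.14; reject H₀

Grand total N = 118.
Expected counts (row total × column total / N):
  Crash, OS A: 66×59/118 = 33.000
  Crash, OS B: 66×59/118 = 33.000
  No crash, OS A: 52×59/118 = 26.000
  No crash, OS B: 52×59/118 = 26.000
Contributions (O − E)²/E:
  (42 − 33.000)²/33.000 = 2.4545
  (24 − 33.000)²/33.000 = 2.4545
  (17 − 26.000)²/26.000 = 3.1154
  (35 − 26.000)²/26.000 = 3.1154
χ² = 2.4545 + 2.4545 + 3.1154 + 3.1154 = 11.14
df = (2−1)(2−1) = 1. Since 11.14 > 3.841, reject the null hypothesis of independence at α = 0.05.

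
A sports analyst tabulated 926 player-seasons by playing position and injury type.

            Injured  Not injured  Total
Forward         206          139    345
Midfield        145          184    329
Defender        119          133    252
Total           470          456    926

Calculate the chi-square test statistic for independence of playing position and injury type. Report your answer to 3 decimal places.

18.205

Grand total N = 926.
Expected counts (row total × column total / N):
  Forward, Injured: 345×470/926 = 175.1080
  Forward, Not injured: 345×456/926 = 169.8920
  Midfield, Injured: 329×470/926 = 166.9870
  Midfield, Not injured: 329×456/926 = 162.0130
  Defender, Injured: 252×470/926 = 127.9050
  Defender, Not injured: 252×456/926 = 124.0950
Contributions (O − E)²/E:
  (206 − 175.1080)²/175.1080 = 5.4499
  (139 − 169.8920)²/169.8920 = 5.6172
  (145 − 166.9870)²/166.9870 = 2.8950
  (184 − 162.0130)²/162.0130 = 2.9839
  (119 − 127.9050)²/127.9050 = 0.6200
  (133 − 124.0950)²/124.0950 = 0.6390
χ² = 5.4499 + 5.6172 + 2.8950 + 2.9839 + 0.6200 + 0.6390 = 18.205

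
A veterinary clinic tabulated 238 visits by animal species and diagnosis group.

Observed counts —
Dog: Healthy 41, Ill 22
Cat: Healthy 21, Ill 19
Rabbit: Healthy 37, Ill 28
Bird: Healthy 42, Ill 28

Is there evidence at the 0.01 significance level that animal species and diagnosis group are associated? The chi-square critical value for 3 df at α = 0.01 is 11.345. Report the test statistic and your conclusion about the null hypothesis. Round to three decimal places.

1.803; fail to reject H₀

Row totals: 63, 40, 65, 70. Column totals: 141, 97. Grand total N = 238.
Expected counts (row total × column total / N):
  Dog, Healthy: 63×141/238 = 37.3235
  Dog, Ill: 63×97/238 = 25.6765
  Cat, Healthy: 40×141/238 = 23.6975
  Cat, Ill: 40×97/238 = 16.3025
  Rabbit, Healthy: 65×141/238 = 38.5084
  Rabbit, Ill: 65×97/238 = 26.4916
  Bird, Healthy: 70×141/238 = 41.4706
  Bird, Ill: 70×97/238 = 28.5294
Contributions (O − E)²/E:
  (41 − 37.3235)²/37.3235 = 0.3621
  (22 − 25.6765)²/25.6765 = 0.5264
  (21 − 23.6975)²/23.6975 = 0.3071
  (19 − 16.3025)²/16.3025 = 0.4463
  (37 − 38.5084)²/38.5084 = 0.0591
  (28 − 26.4916)²/26.4916 = 0.0859
  (42 − 41.4706)²/41.4706 = 0.0068
  (28 − 28.5294)²/28.5294 = 0.0098
χ² = 0.3621 + 0.5264 + 0.3071 + 0.4463 + 0.0591 + 0.0859 + 0.0068 + 0.0098 = 1.803
df = (4−1)(2−1) = 3. Since 1.803 < 11.345, fail to reject the null hypothesis of independence at α = 0.01.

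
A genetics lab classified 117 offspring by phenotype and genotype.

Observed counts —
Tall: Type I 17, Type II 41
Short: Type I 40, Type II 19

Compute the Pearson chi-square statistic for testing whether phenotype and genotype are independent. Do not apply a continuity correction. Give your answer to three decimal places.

Row totals: 58, 59. Column totals: 57, 60. Grand total N = 117.
Expected counts (row total × column total / N):
  Tall, Type I: 58×57/117 = 28.2564
  Tall, Type II: 58×60/117 = 29.7436
  Short, Type I: 59×57/117 = 28.7436
  Short, Type II: 59×60/117 = 30.2564
Contributions (O − E)²/E:
  (17 − 28.2564)²/28.2564 = 4.4842
  (41 − 29.7436)²/29.7436 = 4.2600
  (40 − 28.7436)²/28.7436 = 4.4082
  (19 − 30.2564)²/30.2564 = 4.1878
χ² = 4.4842 + 4.2600 + 4.4082 + 4.1878 = 17.340

17.340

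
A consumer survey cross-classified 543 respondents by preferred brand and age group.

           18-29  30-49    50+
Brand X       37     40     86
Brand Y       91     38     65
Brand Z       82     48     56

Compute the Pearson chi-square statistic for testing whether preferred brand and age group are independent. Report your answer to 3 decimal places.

Row totals: 163, 194, 186. Column totals: 210, 126, 207. Grand total N = 543.
Expected counts (row total × column total / N):
  Brand X, 18-29: 163×210/543 = 63.0387
  Brand X, 30-49: 163×126/543 = 37.8232
  Brand X, 50+: 163×207/543 = 62.1381
  Brand Y, 18-29: 194×210/543 = 75.0276
  Brand Y, 30-49: 194×126/543 = 45.0166
  Brand Y, 50+: 194×207/543 = 73.9558
  Brand Z, 18-29: 186×210/543 = 71.9337
  Brand Z, 30-49: 186×126/543 = 43.1602
  Brand Z, 50+: 186×207/543 = 70.9061
Contributions (O − E)²/E:
  (37 − 63.0387)²/63.0387 = 10.7555
  (40 − 37.8232)²/37.8232 = 0.1253
  (86 − 62.1381)²/62.1381 = 9.1633
  (91 − 75.0276)²/75.0276 = 3.4003
  (38 − 45.0166)²/45.0166 = 1.0937
  (65 − 73.9558)²/73.9558 = 1.0845
  (82 − 71.9337)²/71.9337 = 1.4087
  (48 − 43.1602)²/43.1602 = 0.5427
  (56 − 70.9061)²/70.9061 = 3.1336
χ² = 10.7555 + 0.1253 + 9.1633 + 3.4003 + 1.0937 + 1.0845 + 1.4087 + 0.5427 + 3.1336 = 30.708

30.708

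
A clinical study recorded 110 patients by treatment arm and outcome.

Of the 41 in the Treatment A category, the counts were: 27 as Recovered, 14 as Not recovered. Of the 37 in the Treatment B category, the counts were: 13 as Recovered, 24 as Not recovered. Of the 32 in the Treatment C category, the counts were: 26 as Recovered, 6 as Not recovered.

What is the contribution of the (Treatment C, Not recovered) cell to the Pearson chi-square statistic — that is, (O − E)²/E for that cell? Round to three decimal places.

3.613

Row total (Treatment C) = 32; column total (Not recovered) = 44; N = 110.
Expected count E = 32 × 44 / 110 = 12.8000.
Contribution = (O − E)²/E = (6 − 12.8000)² / 12.8000 = 3.613.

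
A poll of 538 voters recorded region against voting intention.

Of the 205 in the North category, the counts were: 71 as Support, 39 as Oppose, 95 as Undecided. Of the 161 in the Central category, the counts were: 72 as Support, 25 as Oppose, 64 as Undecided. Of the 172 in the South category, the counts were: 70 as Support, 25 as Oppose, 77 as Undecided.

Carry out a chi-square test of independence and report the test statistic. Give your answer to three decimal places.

Row totals: 205, 161, 172. Column totals: 213, 89, 236. Grand total N = 538.
Expected counts (row total × column total / N):
  North, Support: 205×213/538 = 81.1617
  North, Oppose: 205×89/538 = 33.9126
  North, Undecided: 205×236/538 = 89.9257
  Central, Support: 161×213/538 = 63.7416
  Central, Oppose: 161×89/538 = 26.6338
  Central, Undecided: 161×236/538 = 70.6245
  South, Support: 172×213/538 = 68.0967
  South, Oppose: 172×89/538 = 28.4535
  South, Undecided: 172×236/538 = 75.4498
Contributions (O − E)²/E:
  (71 − 81.1617)²/81.1617 = 1.2723
  (39 − 33.9126)²/33.9126 = 0.7632
  (95 − 89.9257)²/89.9257 = 0.2863
  (72 − 63.7416)²/63.7416 = 1.0700
  (25 − 26.6338)²/26.6338 = 0.1002
  (64 − 70.6245)²/70.6245 = 0.6214
  (70 − 68.0967)²/68.0967 = 0.0532
  (25 − 28.4535)²/28.4535 = 0.4192
  (77 − 75.4498)²/75.4498 = 0.0319
χ² = 1.2723 + 0.7632 + 0.2863 + 1.0700 + 0.1002 + 0.6214 + 0.0532 + 0.4192 + 0.0319 = 4.618

4.618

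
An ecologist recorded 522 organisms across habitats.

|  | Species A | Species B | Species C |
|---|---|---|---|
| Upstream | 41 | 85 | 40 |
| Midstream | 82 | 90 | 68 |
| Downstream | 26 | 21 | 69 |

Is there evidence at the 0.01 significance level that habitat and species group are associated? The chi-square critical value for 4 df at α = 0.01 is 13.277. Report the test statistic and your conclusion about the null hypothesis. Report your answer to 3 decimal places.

54.260; reject H₀

Row totals: 166, 240, 116. Column totals: 149, 196, 177. Grand total N = 522.
Expected counts (row total × column total / N):
  Upstream, Species A: 166×149/522 = 47.3831
  Upstream, Species B: 166×196/522 = 62.3295
  Upstream, Species C: 166×177/522 = 56.2874
  Midstream, Species A: 240×149/522 = 68.5057
  Midstream, Species B: 240×196/522 = 90.1149
  Midstream, Species C: 240×177/522 = 81.3793
  Downstream, Species A: 116×149/522 = 33.1111
  Downstream, Species B: 116×196/522 = 43.5556
  Downstream, Species C: 116×177/522 = 39.3333
Contributions (O − E)²/E:
  (41 − 47.3831)²/47.3831 = 0.8599
  (85 − 62.3295)²/62.3295 = 8.2457
  (40 − 56.2874)²/56.2874 = 4.7129
  (82 − 68.5057)²/68.5057 = 2.6581
  (90 − 90.1149)²/90.1149 = 0.0001
  (68 − 81.3793)²/81.3793 = 2.1996
  (26 − 33.1111)²/33.1111 = 1.5272
  (21 − 43.5556)²/43.5556 = 11.6806
  (69 − 39.3333)²/39.3333 = 22.3758
χ² = 0.8599 + 8.2457 + 4.7129 + 2.6581 + 0.0001 + 2.1996 + 1.5272 + 11.6806 + 22.3758 = 54.260
df = (3−1)(3−1) = 4. Since 54.260 > 13.277, reject the null hypothesis of independence at α = 0.01.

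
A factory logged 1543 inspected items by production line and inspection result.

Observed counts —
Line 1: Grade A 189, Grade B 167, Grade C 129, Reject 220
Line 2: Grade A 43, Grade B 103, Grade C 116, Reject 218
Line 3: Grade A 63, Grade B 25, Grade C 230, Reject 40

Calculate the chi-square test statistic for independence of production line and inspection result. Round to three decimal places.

Row totals: 705, 480, 358. Column totals: 295, 295, 475, 478. Grand total N = 1543.
Expected counts (row total × column total / N):
  Line 1, Grade A: 705×295/1543 = 134.786131
  Line 1, Grade B: 705×295/1543 = 134.786131
  Line 1, Grade C: 705×475/1543 = 217.028516
  Line 1, Reject: 705×478/1543 = 218.399222
  Line 2, Grade A: 480×295/1543 = 91.769281
  Line 2, Grade B: 480×295/1543 = 91.769281
  Line 2, Grade C: 480×475/1543 = 147.764096
  Line 2, Reject: 480×478/1543 = 148.697343
  Line 3, Grade A: 358×295/1543 = 68.444588
  Line 3, Grade B: 358×295/1543 = 68.444588
  Line 3, Grade C: 358×475/1543 = 110.207388
  Line 3, Reject: 358×478/1543 = 110.903435
Contributions (O − E)²/E:
  (189 − 134.786131)²/134.786131 = 21.8060
  (167 − 134.786131)²/134.786131 = 7.6991
  (129 − 217.028516)²/217.028516 = 35.7051
  (220 − 218.399222)²/218.399222 = 0.0117
  (43 − 91.769281)²/91.769281 = 25.9176
  (103 − 91.769281)²/91.769281 = 1.3744
  (116 − 147.764096)²/147.764096 = 6.8282
  (218 − 148.697343)²/148.697343 = 32.2996
  (63 − 68.444588)²/68.444588 = 0.4331
  (25 − 68.444588)²/68.444588 = 27.5761
  (230 − 110.207388)²/110.207388 = 130.2115
  (40 − 110.903435)²/110.903435 = 45.3304
χ² = 21.8060 + 7.6991 + 35.7051 + 0.0117 + 25.9176 + 1.3744 + 6.8282 + 32.2996 + 0.4331 + 27.5761 + 130.2115 + 45.3304 = 335.193

335.193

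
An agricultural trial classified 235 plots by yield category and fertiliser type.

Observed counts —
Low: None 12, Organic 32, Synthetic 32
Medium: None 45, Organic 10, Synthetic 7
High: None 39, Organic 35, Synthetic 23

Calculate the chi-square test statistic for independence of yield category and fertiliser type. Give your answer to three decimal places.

Row totals: 76, 62, 97. Column totals: 96, 77, 62. Grand total N = 235.
Expected counts (row total × column total / N):
  Low, None: 76×96/235 = 31.0468
  Low, Organic: 76×77/235 = 24.9021
  Low, Synthetic: 76×62/235 = 20.0511
  Medium, None: 62×96/235 = 25.3277
  Medium, Organic: 62×77/235 = 20.3149
  Medium, Synthetic: 62×62/235 = 16.3574
  High, None: 97×96/235 = 39.6255
  High, Organic: 97×77/235 = 31.7830
  High, Synthetic: 97×62/235 = 25.5915
Contributions (O − E)²/E:
  (12 − 31.0468)²/31.0468 = 11.6850
  (32 − 24.9021)²/24.9021 = 2.0231
  (32 − 20.0511)²/20.0511 = 7.1206
  (45 − 25.3277)²/25.3277 = 15.2797
  (10 − 20.3149)²/20.3149 = 5.2374
  (7 − 16.3574)²/16.3574 = 5.3530
  (39 − 39.6255)²/39.6255 = 0.0099
  (35 − 31.7830)²/31.7830 = 0.3256
  (23 − 25.5915)²/25.5915 = 0.2624
χ² = 11.6850 + 2.0231 + 7.1206 + 15.2797 + 5.2374 + 5.3530 + 0.0099 + 0.3256 + 0.2624 = 47.297

47.297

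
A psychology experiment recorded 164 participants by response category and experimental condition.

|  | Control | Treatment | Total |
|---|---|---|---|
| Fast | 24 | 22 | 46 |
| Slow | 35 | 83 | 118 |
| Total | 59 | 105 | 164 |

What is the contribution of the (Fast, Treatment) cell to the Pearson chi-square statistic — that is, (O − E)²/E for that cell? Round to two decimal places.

Row total (Fast) = 46; column total (Treatment) = 105; N = 164.
Expected count E = 46 × 105 / 164 = 29.451.
Contribution = (O − E)²/E = (22 − 29.451)² / 29.451 = 1.89.

1.89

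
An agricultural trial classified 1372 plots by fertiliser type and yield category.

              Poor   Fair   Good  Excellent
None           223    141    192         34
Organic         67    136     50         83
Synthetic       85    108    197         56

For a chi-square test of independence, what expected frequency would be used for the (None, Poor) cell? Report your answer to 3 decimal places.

161.261

Row total (None) = 590; column total (Poor) = 375; grand total N = 1372.
Expected count = (row total × column total) / N = 590 × 375 / 1372 = 161.261.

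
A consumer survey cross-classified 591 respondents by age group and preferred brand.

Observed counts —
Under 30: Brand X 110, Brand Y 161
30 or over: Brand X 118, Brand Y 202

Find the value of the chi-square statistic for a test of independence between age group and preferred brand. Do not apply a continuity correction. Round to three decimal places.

Row totals: 271, 320. Column totals: 228, 363. Grand total N = 591.
Expected counts (row total × column total / N):
  Under 30, Brand X: 271×228/591 = 104.5482
  Under 30, Brand Y: 271×363/591 = 166.4518
  30 or over, Brand X: 320×228/591 = 123.4518
  30 or over, Brand Y: 320×363/591 = 196.5482
Contributions (O − E)²/E:
  (110 − 104.5482)²/104.5482 = 0.2843
  (161 − 166.4518)²/166.4518 = 0.1786
  (118 − 123.4518)²/123.4518 = 0.2408
  (202 − 196.5482)²/196.5482 = 0.1512
χ² = 0.2843 + 0.1786 + 0.2408 + 0.1512 = 0.855

0.855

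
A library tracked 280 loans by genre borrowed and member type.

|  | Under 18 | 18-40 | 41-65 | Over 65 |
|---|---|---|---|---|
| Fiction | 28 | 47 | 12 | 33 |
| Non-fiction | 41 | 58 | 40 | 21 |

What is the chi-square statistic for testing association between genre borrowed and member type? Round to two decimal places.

15.96

Row totals: 120, 160. Column totals: 69, 105, 52, 54. Grand total N = 280.
Expected counts (row total × column total / N):
  Fiction, Under 18: 120×69/280 = 29.571
  Fiction, 18-40: 120×105/280 = 45.000
  Fiction, 41-65: 120×52/280 = 22.286
  Fiction, Over 65: 120×54/280 = 23.143
  Non-fiction, Under 18: 160×69/280 = 39.429
  Non-fiction, 18-40: 160×105/280 = 60.000
  Non-fiction, 41-65: 160×52/280 = 29.714
  Non-fiction, Over 65: 160×54/280 = 30.857
Contributions (O − E)²/E:
  (28 − 29.571)²/29.571 = 0.0835
  (47 − 45.000)²/45.000 = 0.0889
  (12 − 22.286)²/22.286 = 4.7475
  (33 − 23.143)²/23.143 = 4.1983
  (41 − 39.429)²/39.429 = 0.0626
  (58 − 60.000)²/60.000 = 0.0667
  (40 − 29.714)²/29.714 = 3.5607
  (21 − 30.857)²/30.857 = 3.1487
χ² = 0.0835 + 0.0889 + 4.7475 + 4.1983 + 0.0626 + 0.0667 + 3.5607 + 3.1487 = 15.96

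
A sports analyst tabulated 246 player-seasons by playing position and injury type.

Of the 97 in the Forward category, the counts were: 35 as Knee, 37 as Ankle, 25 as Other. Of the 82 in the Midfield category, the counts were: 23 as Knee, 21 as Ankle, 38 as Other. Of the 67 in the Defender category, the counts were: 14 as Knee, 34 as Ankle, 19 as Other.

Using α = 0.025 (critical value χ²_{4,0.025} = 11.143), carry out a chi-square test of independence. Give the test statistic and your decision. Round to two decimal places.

15.76; reject H₀

Row totals: 97, 82, 67. Column totals: 72, 92, 82. Grand total N = 246.
Expected counts (row total × column total / N):
  Forward, Knee: 97×72/246 = 28.390
  Forward, Ankle: 97×92/246 = 36.276
  Forward, Other: 97×82/246 = 32.333
  Midfield, Knee: 82×72/246 = 24.000
  Midfield, Ankle: 82×92/246 = 30.667
  Midfield, Other: 82×82/246 = 27.333
  Defender, Knee: 67×72/246 = 19.610
  Defender, Ankle: 67×92/246 = 25.057
  Defender, Other: 67×82/246 = 22.333
Contributions (O − E)²/E:
  (35 − 28.390)²/28.390 = 1.5390
  (37 − 36.276)²/36.276 = 0.0144
  (25 − 32.333)²/32.333 = 1.6631
  (23 − 24.000)²/24.000 = 0.0417
  (21 − 30.667)²/30.667 = 3.0473
  (38 − 27.333)²/27.333 = 4.1629
  (14 − 19.610)²/19.610 = 1.6049
  (34 − 25.057)²/25.057 = 3.1918
  (19 − 22.333)²/22.333 = 0.4974
χ² = 1.5390 + 0.0144 + 1.6631 + 0.0417 + 3.0473 + 4.1629 + 1.6049 + 3.1918 + 0.4974 = 15.76
df = (3−1)(3−1) = 4. Since 15.76 > 11.143, reject the null hypothesis of independence at α = 0.025.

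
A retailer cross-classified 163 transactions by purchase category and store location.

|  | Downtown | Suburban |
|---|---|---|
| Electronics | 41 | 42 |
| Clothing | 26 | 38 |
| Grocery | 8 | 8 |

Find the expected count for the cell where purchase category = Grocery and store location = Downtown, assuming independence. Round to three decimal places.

7.362

Row total (Grocery) = 16; column total (Downtown) = 75; grand total N = 163.
Expected count = (row total × column total) / N = 16 × 75 / 163 = 7.362.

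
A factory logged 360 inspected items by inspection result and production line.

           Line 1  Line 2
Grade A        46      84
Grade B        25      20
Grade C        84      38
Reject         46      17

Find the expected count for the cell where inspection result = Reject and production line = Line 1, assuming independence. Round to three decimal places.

35.175

Row total (Reject) = 63; column total (Line 1) = 201; grand total N = 360.
Expected count = (row total × column total) / N = 63 × 201 / 360 = 35.175.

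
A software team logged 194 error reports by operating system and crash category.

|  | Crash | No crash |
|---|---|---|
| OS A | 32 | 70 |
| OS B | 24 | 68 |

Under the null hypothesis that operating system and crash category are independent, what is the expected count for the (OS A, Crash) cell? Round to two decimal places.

29.44

Row total (OS A) = 102; column total (Crash) = 56; grand total N = 194.
Expected count = (row total × column total) / N = 102 × 56 / 194 = 29.44.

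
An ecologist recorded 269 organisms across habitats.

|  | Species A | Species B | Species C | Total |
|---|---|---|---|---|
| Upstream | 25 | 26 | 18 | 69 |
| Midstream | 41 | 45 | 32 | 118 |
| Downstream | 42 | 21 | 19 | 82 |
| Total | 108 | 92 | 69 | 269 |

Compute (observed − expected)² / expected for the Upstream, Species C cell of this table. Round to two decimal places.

Row total (Upstream) = 69; column total (Species C) = 69; N = 269.
Expected count E = 69 × 69 / 269 = 17.699.
Contribution = (O − E)²/E = (18 − 17.699)² / 17.699 = 0.01.

0.01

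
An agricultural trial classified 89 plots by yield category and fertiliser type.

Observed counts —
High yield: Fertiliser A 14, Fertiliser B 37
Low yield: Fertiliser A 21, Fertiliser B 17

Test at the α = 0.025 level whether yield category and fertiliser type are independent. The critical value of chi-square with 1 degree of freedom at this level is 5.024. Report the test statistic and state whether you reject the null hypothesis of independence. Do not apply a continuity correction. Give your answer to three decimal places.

7.059; reject H₀

Row totals: 51, 38. Column totals: 35, 54. Grand total N = 89.
Expected counts (row total × column total / N):
  High yield, Fertiliser A: 51×35/89 = 20.0562
  High yield, Fertiliser B: 51×54/89 = 30.9438
  Low yield, Fertiliser A: 38×35/89 = 14.9438
  Low yield, Fertiliser B: 38×54/89 = 23.0562
Contributions (O − E)²/E:
  (14 − 20.0562)²/20.0562 = 1.8287
  (37 − 30.9438)²/30.9438 = 1.1853
  (21 − 14.9438)²/14.9438 = 2.4544
  (17 − 23.0562)²/23.0562 = 1.5908
χ² = 1.8287 + 1.1853 + 2.4544 + 1.5908 = 7.059
df = (2−1)(2−1) = 1. Since 7.059 > 5.024, reject the null hypothesis of independence at α = 0.025.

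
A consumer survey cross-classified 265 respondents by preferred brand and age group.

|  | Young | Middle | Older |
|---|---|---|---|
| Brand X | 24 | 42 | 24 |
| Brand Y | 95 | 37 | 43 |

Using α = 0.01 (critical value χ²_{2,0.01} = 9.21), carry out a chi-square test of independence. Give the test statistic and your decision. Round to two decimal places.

23.19; reject H₀

Row totals: 90, 175. Column totals: 119, 79, 67. Grand total N = 265.
Expected counts (row total × column total / N):
  Brand X, Young: 90×119/265 = 40.415
  Brand X, Middle: 90×79/265 = 26.830
  Brand X, Older: 90×67/265 = 22.755
  Brand Y, Young: 175×119/265 = 78.585
  Brand Y, Middle: 175×79/265 = 52.170
  Brand Y, Older: 175×67/265 = 44.245
Contributions (O − E)²/E:
  (24 − 40.415)²/40.415 = 6.6671
  (42 − 26.830)²/26.830 = 8.5773
  (24 − 22.755)²/22.755 = 0.0681
  (95 − 78.585)²/78.585 = 3.4288
  (37 − 52.170)²/52.170 = 4.4111
  (43 − 44.245)²/44.245 = 0.0350
χ² = 6.6671 + 8.5773 + 0.0681 + 3.4288 + 4.4111 + 0.0350 = 23.19
df = (2−1)(3−1) = 2. Since 23.19 > 9.21, reject the null hypothesis of independence at α = 0.01.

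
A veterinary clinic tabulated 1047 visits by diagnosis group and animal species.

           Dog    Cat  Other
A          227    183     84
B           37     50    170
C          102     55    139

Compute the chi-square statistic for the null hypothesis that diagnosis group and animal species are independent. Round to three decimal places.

197.681

Row totals: 494, 257, 296. Column totals: 366, 288, 393. Grand total N = 1047.
Expected counts (row total × column total / N):
  A, Dog: 494×366/1047 = 172.6877
  A, Cat: 494×288/1047 = 135.8854
  A, Other: 494×393/1047 = 185.4269
  B, Dog: 257×366/1047 = 89.8395
  B, Cat: 257×288/1047 = 70.6934
  B, Other: 257×393/1047 = 96.4670
  C, Dog: 296×366/1047 = 103.4728
  C, Cat: 296×288/1047 = 81.4212
  C, Other: 296×393/1047 = 111.1060
Contributions (O − E)²/E:
  (227 − 172.6877)²/172.6877 = 17.0819
  (183 − 135.8854)²/135.8854 = 16.3357
  (84 − 185.4269)²/185.4269 = 55.4796
  (37 − 89.8395)²/89.8395 = 31.0778
  (50 − 70.6934)²/70.6934 = 6.0574
  (170 − 96.4670)²/96.4670 = 56.0513
  (102 − 103.4728)²/103.4728 = 0.0210
  (55 − 81.4212)²/81.4212 = 8.5737
  (139 − 111.1060)²/111.1060 = 7.0030
χ² = 17.0819 + 16.3357 + 55.4796 + 31.0778 + 6.0574 + 56.0513 + 0.0210 + 8.5737 + 7.0030 = 197.681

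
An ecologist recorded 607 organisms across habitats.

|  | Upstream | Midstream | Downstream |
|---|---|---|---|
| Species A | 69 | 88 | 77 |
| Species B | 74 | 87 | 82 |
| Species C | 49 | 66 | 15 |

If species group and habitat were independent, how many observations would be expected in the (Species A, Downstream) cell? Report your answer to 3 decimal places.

Row total (Species A) = 234; column total (Downstream) = 174; grand total N = 607.
Expected count = (row total × column total) / N = 234 × 174 / 607 = 67.077.

67.077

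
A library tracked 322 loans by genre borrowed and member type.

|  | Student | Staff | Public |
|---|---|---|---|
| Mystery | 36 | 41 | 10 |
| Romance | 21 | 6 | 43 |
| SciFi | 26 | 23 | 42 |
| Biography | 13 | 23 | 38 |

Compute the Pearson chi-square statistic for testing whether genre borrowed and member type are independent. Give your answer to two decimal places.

56.14

Row totals: 87, 70, 91, 74. Column totals: 96, 93, 133. Grand total N = 322.
Expected counts (row total × column total / N):
  Mystery, Student: 87×96/322 = 25.938
  Mystery, Staff: 87×93/322 = 25.127
  Mystery, Public: 87×133/322 = 35.935
  Romance, Student: 70×96/322 = 20.870
  Romance, Staff: 70×93/322 = 20.217
  Romance, Public: 70×133/322 = 28.913
  SciFi, Student: 91×96/322 = 27.130
  SciFi, Staff: 91×93/322 = 26.283
  SciFi, Public: 91×133/322 = 37.587
  Biography, Student: 74×96/322 = 22.062
  Biography, Staff: 74×93/322 = 21.373
  Biography, Public: 74×133/322 = 30.565
Contributions (O − E)²/E:
  (36 − 25.938)²/25.938 = 3.9033
  (41 − 25.127)²/25.127 = 10.0271
  (10 − 35.935)²/35.935 = 18.7178
  (21 − 20.870)²/20.870 = 0.0008
  (6 − 20.217)²/20.217 = 9.9977
  (43 − 28.913)²/28.913 = 6.8635
  (26 − 27.130)²/27.130 = 0.0471
  (23 − 26.283)²/26.283 = 0.4101
  (42 − 37.587)²/37.587 = 0.5181
  (13 − 22.062)²/22.062 = 3.7222
  (23 − 21.373)²/21.373 = 0.1239
  (38 − 30.565)²/30.565 = 1.8086
χ² = 3.9033 + 10.0271 + 18.7178 + 0.0008 + 9.9977 + 6.8635 + 0.0471 + 0.4101 + 0.5181 + 3.7222 + 0.1239 + 1.8086 = 56.14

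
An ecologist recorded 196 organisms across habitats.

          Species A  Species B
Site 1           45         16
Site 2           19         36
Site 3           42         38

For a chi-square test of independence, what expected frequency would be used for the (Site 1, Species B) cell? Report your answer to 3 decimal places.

28.010

Row total (Site 1) = 61; column total (Species B) = 90; grand total N = 196.
Expected count = (row total × column total) / N = 61 × 90 / 196 = 28.010.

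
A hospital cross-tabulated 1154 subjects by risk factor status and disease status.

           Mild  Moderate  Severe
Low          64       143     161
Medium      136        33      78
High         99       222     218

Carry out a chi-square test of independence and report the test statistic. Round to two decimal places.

Row totals: 368, 247, 539. Column totals: 299, 398, 457. Grand total N = 1154.
Expected counts (row total × column total / N):
  Low, Mild: 368×299/1154 = 95.348
  Low, Moderate: 368×398/1154 = 126.919
  Low, Severe: 368×457/1154 = 145.733
  Medium, Mild: 247×299/1154 = 63.997
  Medium, Moderate: 247×398/1154 = 85.187
  Medium, Severe: 247×457/1154 = 97.815
  High, Mild: 539×299/1154 = 139.654
  High, Moderate: 539×398/1154 = 185.894
  High, Severe: 539×457/1154 = 213.451
Contributions (O − E)²/E:
  (64 − 95.348)²/95.348 = 10.3064
  (143 − 126.919)²/126.919 = 2.0375
  (161 − 145.733)²/145.733 = 1.5994
  (136 − 63.997)²/63.997 = 81.0105
  (33 − 85.187)²/85.187 = 31.9706
  (78 − 97.815)²/97.815 = 4.0140
  (99 − 139.654)²/139.654 = 11.8346
  (222 − 185.894)²/185.894 = 7.0128
  (218 − 213.451)²/213.451 = 0.0969
χ² = 10.3064 + 2.0375 + 1.5994 + 81.0105 + 31.9706 + 4.0140 + 11.8346 + 7.0128 + 0.0969 = 149.88

149.88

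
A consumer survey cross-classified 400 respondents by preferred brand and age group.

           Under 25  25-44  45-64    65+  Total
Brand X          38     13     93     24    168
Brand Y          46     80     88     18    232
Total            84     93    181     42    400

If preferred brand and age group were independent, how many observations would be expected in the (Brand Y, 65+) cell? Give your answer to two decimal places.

Row total (Brand Y) = 232; column total (65+) = 42; grand total N = 400.
Expected count = (row total × column total) / N = 232 × 42 / 400 = 24.36.

24.36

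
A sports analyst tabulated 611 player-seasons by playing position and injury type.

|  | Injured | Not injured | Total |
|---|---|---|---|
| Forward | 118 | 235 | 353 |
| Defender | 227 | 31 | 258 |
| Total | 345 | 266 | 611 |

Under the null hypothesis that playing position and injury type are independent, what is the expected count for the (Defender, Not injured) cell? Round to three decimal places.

Row total (Defender) = 258; column total (Not injured) = 266; grand total N = 611.
Expected count = (row total × column total) / N = 258 × 266 / 611 = 112.321.

112.321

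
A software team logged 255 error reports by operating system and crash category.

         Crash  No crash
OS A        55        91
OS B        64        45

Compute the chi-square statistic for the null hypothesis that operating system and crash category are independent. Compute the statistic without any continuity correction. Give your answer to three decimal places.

Row totals: 146, 109. Column totals: 119, 136. Grand total N = 255.
Expected counts (row total × column total / N):
  OS A, Crash: 146×119/255 = 68.1333
  OS A, No crash: 146×136/255 = 77.8667
  OS B, Crash: 109×119/255 = 50.8667
  OS B, No crash: 109×136/255 = 58.1333
Contributions (O − E)²/E:
  (55 − 68.1333)²/68.1333 = 2.5316
  (91 − 77.8667)²/77.8667 = 2.2151
  (64 − 50.8667)²/50.8667 = 3.3909
  (45 − 58.1333)²/58.1333 = 2.9670
χ² = 2.5316 + 2.2151 + 3.3909 + 2.9670 = 11.105

11.105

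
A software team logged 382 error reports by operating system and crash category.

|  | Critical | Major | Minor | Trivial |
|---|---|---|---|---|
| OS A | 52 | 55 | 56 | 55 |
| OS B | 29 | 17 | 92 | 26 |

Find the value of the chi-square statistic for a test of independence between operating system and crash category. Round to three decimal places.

Row totals: 218, 164. Column totals: 81, 72, 148, 81. Grand total N = 382.
Expected counts (row total × column total / N):
  OS A, Critical: 218×81/382 = 46.2251
  OS A, Major: 218×72/382 = 41.0890
  OS A, Minor: 218×148/382 = 84.4607
  OS A, Trivial: 218×81/382 = 46.2251
  OS B, Critical: 164×81/382 = 34.7749
  OS B, Major: 164×72/382 = 30.9110
  OS B, Minor: 164×148/382 = 63.5393
  OS B, Trivial: 164×81/382 = 34.7749
Contributions (O − E)²/E:
  (52 − 46.2251)²/46.2251 = 0.7215
  (55 − 41.0890)²/41.0890 = 4.7097
  (56 − 84.4607)²/84.4607 = 9.5904
  (55 − 46.2251)²/46.2251 = 1.6657
  (29 − 34.7749)²/34.7749 = 0.9590
  (17 − 30.9110)²/30.9110 = 6.2604
  (92 − 63.5393)²/63.5393 = 12.7482
  (26 − 34.7749)²/34.7749 = 2.2142
χ² = 0.7215 + 4.7097 + 9.5904 + 1.6657 + 0.9590 + 6.2604 + 12.7482 + 2.2142 = 38.869

38.869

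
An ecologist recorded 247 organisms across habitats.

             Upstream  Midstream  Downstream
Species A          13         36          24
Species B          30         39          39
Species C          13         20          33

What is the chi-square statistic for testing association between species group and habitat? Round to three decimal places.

Row totals: 73, 108, 66. Column totals: 56, 95, 96. Grand total N = 247.
Expected counts (row total × column total / N):
  Species A, Upstream: 73×56/247 = 16.5506
  Species A, Midstream: 73×95/247 = 28.0769
  Species A, Downstream: 73×96/247 = 28.3725
  Species B, Upstream: 108×56/247 = 24.4858
  Species B, Midstream: 108×95/247 = 41.5385
  Species B, Downstream: 108×96/247 = 41.9757
  Species C, Upstream: 66×56/247 = 14.9636
  Species C, Midstream: 66×95/247 = 25.3846
  Species C, Downstream: 66×96/247 = 25.6518
Contributions (O − E)²/E:
  (13 − 16.5506)²/16.5506 = 0.7617
  (36 − 28.0769)²/28.0769 = 2.2358
  (24 − 28.3725)²/28.3725 = 0.6738
  (30 − 24.4858)²/24.4858 = 1.2418
  (39 − 41.5385)²/41.5385 = 0.1551
  (39 − 41.9757)²/41.9757 = 0.2110
  (13 − 14.9636)²/14.9636 = 0.2577
  (20 − 25.3846)²/25.3846 = 1.1422
  (33 − 25.6518)²/25.6518 = 2.1050
χ² = 0.7617 + 2.2358 + 0.6738 + 1.2418 + 0.1551 + 0.2110 + 0.2577 + 1.1422 + 2.1050 = 8.784

8.784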